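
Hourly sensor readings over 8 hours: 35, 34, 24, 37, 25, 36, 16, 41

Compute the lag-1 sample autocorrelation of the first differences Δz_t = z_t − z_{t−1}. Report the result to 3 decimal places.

First differences Δz: -1, -10, 13, -12, 11, -20, 25
Mean of differences = 0.8571
Numerator Σ(Δz_t−Δz̄)(Δz_{t+1}−Δz̄) = -1113.3061
Denominator Σ(Δz_t−Δz̄)² = 1554.8571
r_1(Δz) = -1113.3061 / 1554.8571 = -0.716

-0.716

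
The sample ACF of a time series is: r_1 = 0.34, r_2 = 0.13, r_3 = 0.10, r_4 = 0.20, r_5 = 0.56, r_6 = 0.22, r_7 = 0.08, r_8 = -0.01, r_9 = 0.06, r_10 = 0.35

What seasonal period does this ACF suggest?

5

The largest autocorrelation is r_5 = 0.56, with a weaker echo at lag 10 (0.35); the remaining lags stay at or below 0.34. The elevated value at lag 1 (0.34), dropping to 0.13 at lag 2, reflects decaying short-term dependence rather than seasonality.
The dominant spike at lag 5 indicates a seasonal period of 5.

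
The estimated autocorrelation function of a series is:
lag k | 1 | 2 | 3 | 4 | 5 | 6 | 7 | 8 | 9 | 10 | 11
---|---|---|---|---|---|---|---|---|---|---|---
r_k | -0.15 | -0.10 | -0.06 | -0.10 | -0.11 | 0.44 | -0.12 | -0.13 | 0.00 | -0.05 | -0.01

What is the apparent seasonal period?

The largest autocorrelation is r_6 = 0.44; the remaining lags stay at or below 0.00.
The dominant spike at lag 6 indicates a seasonal period of 6.

6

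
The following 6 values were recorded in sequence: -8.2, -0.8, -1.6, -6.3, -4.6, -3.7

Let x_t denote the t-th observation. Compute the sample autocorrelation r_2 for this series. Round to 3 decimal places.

-0.502

Mean x̄ = (-8.2 − 0.8 − 1.6 − 6.3 − 4.6 − 3.7)/6 = -4.2000
Numerator Σ_{t=1}^{4}(x_t−x̄)(x_{t+2}−x̄) = -19.6300
Denominator Σ(x_t−x̄)² = 39.1400
r_2 = -19.6300 / 39.1400 = -0.502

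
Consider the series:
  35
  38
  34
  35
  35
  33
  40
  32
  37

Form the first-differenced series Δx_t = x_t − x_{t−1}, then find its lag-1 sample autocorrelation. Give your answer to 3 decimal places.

-0.744

First differences Δx: 3, -4, 1, 0, -2, 7, -8, 5
Mean of differences = 0.2500
Numerator Σ(Δx_t−Δx̄)(Δx_{t+1}−Δx̄) = -124.5625
Denominator Σ(Δx_t−Δx̄)² = 167.5000
r_1(Δx) = -124.5625 / 167.5000 = -0.744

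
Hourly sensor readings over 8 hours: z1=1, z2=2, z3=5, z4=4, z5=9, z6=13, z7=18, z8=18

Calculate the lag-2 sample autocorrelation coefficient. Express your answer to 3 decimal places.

Mean z̄ = (1 + 2 + 5 + 4 + 9 + 13 + 18 + 18)/8 = 8.7500
Deviations from mean: -7.7500, -6.7500, -3.7500, -4.7500, 0.2500, 4.2500, 9.2500, 9.2500
Numerator Σ_{t=1}^{6}(z_t−z̄)(z_{t+2}−z̄) = 81.6250
Denominator Σ(z_t−z̄)² = 331.5000
r_2 = 81.6250 / 331.5000 = 0.246

0.246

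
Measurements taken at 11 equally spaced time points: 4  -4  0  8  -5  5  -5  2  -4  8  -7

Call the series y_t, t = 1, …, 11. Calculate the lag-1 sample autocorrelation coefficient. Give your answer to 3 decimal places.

-0.701

Mean ȳ = (4 − 4 + 0 + 8 − 5 + 5 − 5 + 2 − 4 + 8 − 7)/11 = 0.1818
Numerator Σ_{t=1}^{10}(y_t−ȳ)(y_{t+1}−ȳ) = -212.9421
Denominator Σ(y_t−ȳ)² = 303.6364
r_1 = -212.9421 / 303.6364 = -0.701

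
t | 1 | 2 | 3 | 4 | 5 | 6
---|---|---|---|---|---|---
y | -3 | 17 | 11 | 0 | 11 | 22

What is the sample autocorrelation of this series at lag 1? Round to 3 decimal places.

Mean ȳ = (-3 + 17 + 11 + 0 + 11 + 22)/6 = 9.6667
Numerator Σ_{t=1}^{5}(y_t−ȳ)(y_{t+1}−ȳ) = -92.4444
Denominator Σ(y_t−ȳ)² = 463.3333
r_1 = -92.4444 / 463.3333 = -0.200

-0.200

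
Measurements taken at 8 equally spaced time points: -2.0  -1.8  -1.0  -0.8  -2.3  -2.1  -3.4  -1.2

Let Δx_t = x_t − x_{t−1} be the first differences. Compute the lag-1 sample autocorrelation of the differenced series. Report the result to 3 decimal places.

First differences Δx: 0.2, 0.8, 0.2, -1.5, 0.2, -1.3, 2.2
Mean of differences = 0.1143
Numerator Σ(Δx_t−Δx̄)(Δx_{t+1}−Δx̄) = -3.2302
Denominator Σ(Δx_t−Δx̄)² = 9.4486
r_1(Δx) = -3.2302 / 9.4486 = -0.342

-0.342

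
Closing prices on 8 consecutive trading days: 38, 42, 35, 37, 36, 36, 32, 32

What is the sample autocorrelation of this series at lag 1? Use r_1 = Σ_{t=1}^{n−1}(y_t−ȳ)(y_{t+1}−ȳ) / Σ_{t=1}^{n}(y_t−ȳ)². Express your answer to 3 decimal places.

0.284

Mean ȳ = (38 + 42 + 35 + 37 + 36 + 36 + 32 + 32)/8 = 36.0000
Deviations from mean: 2.0000, 6.0000, -1.0000, 1.0000, 0.0000, 0.0000, -4.0000, -4.0000
Numerator Σ_{t=1}^{7}(y_t−ȳ)(y_{t+1}−ȳ) = 21.0000
Denominator Σ(y_t−ȳ)² = 74.0000
r_1 = 21.0000 / 74.0000 = 0.284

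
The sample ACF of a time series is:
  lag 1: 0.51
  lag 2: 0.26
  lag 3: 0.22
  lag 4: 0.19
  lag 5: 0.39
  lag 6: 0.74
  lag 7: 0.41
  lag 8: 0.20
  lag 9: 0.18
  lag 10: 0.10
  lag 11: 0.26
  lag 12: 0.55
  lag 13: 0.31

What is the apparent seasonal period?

The largest autocorrelation is r_6 = 0.74, with a weaker echo at lag 12 (0.55); the remaining lags stay at or below 0.51. The elevated value at lag 1 (0.51), dropping to 0.26 at lag 2, reflects decaying short-term dependence rather than seasonality.
The dominant spike at lag 6 indicates a seasonal period of 6.

6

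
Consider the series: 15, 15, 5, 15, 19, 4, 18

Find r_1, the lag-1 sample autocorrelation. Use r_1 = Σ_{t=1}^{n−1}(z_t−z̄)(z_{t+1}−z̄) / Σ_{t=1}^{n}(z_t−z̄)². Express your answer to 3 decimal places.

Mean z̄ = (15 + 15 + 5 + 15 + 19 + 4 + 18)/7 = 13.0000
Deviations from mean: 2.0000, 2.0000, -8.0000, 2.0000, 6.0000, -9.0000, 5.0000
Σ(z_t−z̄)(z_{t+1}−z̄) = (4.0000) + (-16.0000) + (-16.0000) + (12.0000) + (-54.0000) + (-45.0000) = -115.0000
Denominator Σ(z_t−z̄)² = 218.0000
r_1 = -115.0000 / 218.0000 = -0.528

-0.528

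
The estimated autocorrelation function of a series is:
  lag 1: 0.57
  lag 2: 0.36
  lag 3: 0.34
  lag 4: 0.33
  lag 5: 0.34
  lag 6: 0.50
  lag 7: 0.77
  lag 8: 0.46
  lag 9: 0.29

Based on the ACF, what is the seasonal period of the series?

7

The largest autocorrelation is r_7 = 0.77; the remaining lags stay at or below 0.57. The elevated value at lag 1 (0.57), dropping to 0.36 at lag 2, reflects decaying short-term dependence rather than seasonality.
The dominant spike at lag 7 indicates a seasonal period of 7.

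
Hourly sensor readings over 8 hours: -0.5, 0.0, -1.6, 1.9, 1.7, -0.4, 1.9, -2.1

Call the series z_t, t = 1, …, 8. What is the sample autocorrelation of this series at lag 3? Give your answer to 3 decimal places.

Mean z̄ = (-0.5 + 0.0 − 1.6 + 1.9 + 1.7 − 0.4 + 1.9 − 2.1)/8 = 0.1125
Deviations from mean: -0.6125, -0.1125, -1.7125, 1.7875, 1.5875, -0.5125, 1.7875, -2.2125
Σ(z_t−z̄)(z_{t+3}−z̄) = (-1.0948) + (-0.1786) + (0.8777) + (3.1952) + (-3.5123) = -0.7130
Denominator Σ(z_t−z̄)² = 17.3888
r_3 = -0.7130 / 17.3888 = -0.041

-0.041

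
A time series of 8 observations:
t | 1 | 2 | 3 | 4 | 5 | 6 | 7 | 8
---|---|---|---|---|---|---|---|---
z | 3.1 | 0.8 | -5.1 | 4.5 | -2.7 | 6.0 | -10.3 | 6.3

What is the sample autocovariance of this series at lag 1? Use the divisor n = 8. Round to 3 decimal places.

Mean z̄ = (3.1 + 0.8 − 5.1 + 4.5 − 2.7 + 6.0 − 10.3 + 6.3)/8 = 0.3250
Σ_{t=1}^{7}(z_t−z̄)(z_{t+1}−z̄) = -177.4856
γ_1 = -177.4856 / 8 = -22.186

-22.186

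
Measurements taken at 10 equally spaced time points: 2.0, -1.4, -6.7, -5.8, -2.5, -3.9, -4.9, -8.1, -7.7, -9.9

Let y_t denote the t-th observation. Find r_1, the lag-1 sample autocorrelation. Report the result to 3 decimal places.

0.375

Mean ȳ = (2.0 − 1.4 − 6.7 − 5.8 − 2.5 − 3.9 − 4.9 − 8.1 − 7.7 − 9.9)/10 = -4.8900
Numerator Σ_{t=1}^{9}(y_t−ȳ)(y_{t+1}−ȳ) = 42.6879
Denominator Σ(y_t−ȳ)² = 113.7490
r_1 = 42.6879 / 113.7490 = 0.375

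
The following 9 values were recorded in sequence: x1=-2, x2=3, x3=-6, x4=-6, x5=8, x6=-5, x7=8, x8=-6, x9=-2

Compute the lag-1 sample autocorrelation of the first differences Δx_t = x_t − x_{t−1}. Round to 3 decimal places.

First differences Δx: 5, -9, 0, 14, -13, 13, -14, 4
Mean of differences = 0.0000
Numerator Σ(Δx_t−Δx̄)(Δx_{t+1}−Δx̄) = -634.0000
Denominator Σ(Δx_t−Δx̄)² = 852.0000
r_1(Δx) = -634.0000 / 852.0000 = -0.744

-0.744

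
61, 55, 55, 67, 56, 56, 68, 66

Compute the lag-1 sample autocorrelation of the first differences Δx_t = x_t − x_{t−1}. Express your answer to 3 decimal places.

First differences Δx: -6, 0, 12, -11, 0, 12, -2
Mean of differences = 0.7143
Numerator Σ(Δx_t−Δx̄)(Δx_{t+1}−Δx̄) = -165.7959
Denominator Σ(Δx_t−Δx̄)² = 445.4286
r_1(Δx) = -165.7959 / 445.4286 = -0.372

-0.372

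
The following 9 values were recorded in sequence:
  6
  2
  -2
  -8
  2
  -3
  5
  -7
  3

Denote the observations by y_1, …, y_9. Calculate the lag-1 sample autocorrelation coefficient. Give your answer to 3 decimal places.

-0.351

Mean ȳ = (6 + 2 − 2 − 8 + 2 − 3 + 5 − 7 + 3)/9 = -0.2222
Numerator Σ_{t=1}^{8}(y_t−ȳ)(y_{t+1}−ȳ) = -71.4938
Denominator Σ(y_t−ȳ)² = 203.5556
r_1 = -71.4938 / 203.5556 = -0.351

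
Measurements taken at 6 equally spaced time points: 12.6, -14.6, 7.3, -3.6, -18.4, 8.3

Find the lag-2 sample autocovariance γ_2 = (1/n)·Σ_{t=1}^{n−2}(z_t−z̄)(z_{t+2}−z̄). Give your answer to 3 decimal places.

-3.067

Mean z̄ = (12.6 − 14.6 + 7.3 − 3.6 − 18.4 + 8.3)/6 = -1.4000
Deviations: 14.0000, -13.2000, 8.7000, -2.2000, -17.0000, 9.7000
Σ_{t=1}^{4}(z_t−z̄)(z_{t+2}−z̄) = -18.4000
γ_2 = -18.4000 / 6 = -3.067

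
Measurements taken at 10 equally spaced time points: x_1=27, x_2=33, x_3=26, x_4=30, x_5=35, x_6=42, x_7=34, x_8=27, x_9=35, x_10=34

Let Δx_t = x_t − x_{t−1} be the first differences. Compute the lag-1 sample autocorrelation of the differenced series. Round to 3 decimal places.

First differences Δx: 6, -7, 4, 5, 7, -8, -7, 8, -1
Mean of differences = 0.7778
Numerator Σ(Δx_t−Δx̄)(Δx_{t+1}−Δx̄) = -81.1605
Denominator Σ(Δx_t−Δx̄)² = 347.5556
r_1(Δx) = -81.1605 / 347.5556 = -0.234

-0.234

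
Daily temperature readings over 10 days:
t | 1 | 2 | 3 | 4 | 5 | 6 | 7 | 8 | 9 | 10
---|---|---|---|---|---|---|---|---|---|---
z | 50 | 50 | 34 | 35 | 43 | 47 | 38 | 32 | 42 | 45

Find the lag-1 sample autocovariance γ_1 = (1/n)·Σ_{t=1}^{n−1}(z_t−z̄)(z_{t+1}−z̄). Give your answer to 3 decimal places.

6.784

Mean z̄ = (50 + 50 + 34 + 35 + 43 + 47 + 38 + 32 + 42 + 45)/10 = 41.6000
Σ_{t=1}^{9}(z_t−z̄)(z_{t+1}−z̄) = 67.8400
γ_1 = 67.8400 / 10 = 6.784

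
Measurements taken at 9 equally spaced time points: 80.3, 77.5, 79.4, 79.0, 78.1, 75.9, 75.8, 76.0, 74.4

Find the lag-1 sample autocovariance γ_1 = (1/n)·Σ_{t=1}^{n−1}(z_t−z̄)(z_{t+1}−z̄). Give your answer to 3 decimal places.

Mean z̄ = (80.3 + 77.5 + 79.4 + 79.0 + 78.1 + 75.9 + 75.8 + 76.0 + 74.4)/9 = 77.3778
Σ_{t=1}^{8}(z_t−z̄)(z_{t+1}−z̄) = 12.5973
γ_1 = 12.5973 / 9 = 1.400

1.400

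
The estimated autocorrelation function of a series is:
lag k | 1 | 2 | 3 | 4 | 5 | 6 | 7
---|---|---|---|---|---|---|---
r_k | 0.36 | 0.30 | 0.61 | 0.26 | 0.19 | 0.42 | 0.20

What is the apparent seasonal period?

The largest autocorrelation is r_3 = 0.61, with a weaker echo at lag 6 (0.42); the remaining lags stay at or below 0.36. The elevated value at lag 1 (0.36), dropping to 0.30 at lag 2, reflects decaying short-term dependence rather than seasonality.
The dominant spike at lag 3 indicates a seasonal period of 3.

3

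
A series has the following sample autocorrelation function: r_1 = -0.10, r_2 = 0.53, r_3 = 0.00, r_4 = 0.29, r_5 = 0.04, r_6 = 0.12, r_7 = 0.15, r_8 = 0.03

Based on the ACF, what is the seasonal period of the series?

2

The largest autocorrelation is r_2 = 0.53, with a weaker echo at lag 4 (0.29); the remaining lags stay at or below 0.15.
The dominant spike at lag 2 indicates a seasonal period of 2.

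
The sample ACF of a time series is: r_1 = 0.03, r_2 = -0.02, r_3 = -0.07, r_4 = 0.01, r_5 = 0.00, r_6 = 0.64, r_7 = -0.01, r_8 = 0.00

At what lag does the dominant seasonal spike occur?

The largest autocorrelation is r_6 = 0.64; the remaining lags stay at or below 0.03.
The dominant spike at lag 6 indicates a seasonal period of 6.

6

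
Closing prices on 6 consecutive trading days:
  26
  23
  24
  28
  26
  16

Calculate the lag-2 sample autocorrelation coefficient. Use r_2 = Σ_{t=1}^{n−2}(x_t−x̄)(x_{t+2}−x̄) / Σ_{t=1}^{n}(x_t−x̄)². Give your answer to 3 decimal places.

-0.398

Mean x̄ = (26 + 23 + 24 + 28 + 26 + 16)/6 = 23.8333
Deviations from mean: 2.1667, -0.8333, 0.1667, 4.1667, 2.1667, -7.8333
Numerator Σ_{t=1}^{4}(x_t−x̄)(x_{t+2}−x̄) = -35.3889
Denominator Σ(x_t−x̄)² = 88.8333
r_2 = -35.3889 / 88.8333 = -0.398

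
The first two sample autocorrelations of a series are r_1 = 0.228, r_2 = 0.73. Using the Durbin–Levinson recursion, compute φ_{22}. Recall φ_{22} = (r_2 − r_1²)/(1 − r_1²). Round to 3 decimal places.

φ_{22} = (r_2 − r_1²) / (1 − r_1²)
r_1² = (0.228)² = 0.051984
Numerator = 0.73 − 0.0520 = 0.6780; denominator = 1 − 0.0520 = 0.9480
φ_{22} = 0.6780 / 0.9480 = 0.715

0.715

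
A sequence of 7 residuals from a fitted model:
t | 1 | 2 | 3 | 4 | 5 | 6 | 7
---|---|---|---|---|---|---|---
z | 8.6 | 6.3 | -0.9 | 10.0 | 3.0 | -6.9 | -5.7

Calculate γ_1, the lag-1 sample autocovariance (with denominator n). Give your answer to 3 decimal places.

8.607

Mean z̄ = (8.6 + 6.3 − 0.9 + 10.0 + 3.0 − 6.9 − 5.7)/7 = 2.0571
Deviations: 6.5429, 4.2429, -2.9571, 7.9429, 0.9429, -8.9571, -7.7571
Σ_{t=1}^{6}(z_t−z̄)(z_{t+1}−z̄) = 60.2510
γ_1 = 60.2510 / 7 = 8.607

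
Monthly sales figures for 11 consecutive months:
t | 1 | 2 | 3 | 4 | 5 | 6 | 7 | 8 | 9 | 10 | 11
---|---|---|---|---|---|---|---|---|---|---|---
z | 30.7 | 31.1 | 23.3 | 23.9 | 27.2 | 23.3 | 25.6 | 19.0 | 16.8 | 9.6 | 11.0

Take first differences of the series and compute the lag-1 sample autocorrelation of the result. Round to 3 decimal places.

-0.441

First differences Δz: 0.4, -7.8, 0.6, 3.3, -3.9, 2.3, -6.6, -2.2, -7.2, 1.4
Mean of differences = -1.9700
Numerator Σ(Δz_t−Δz̄)(Δz_{t+1}−Δz̄) = -68.7959
Denominator Σ(Δz_t−Δz̄)² = 156.1410
r_1(Δz) = -68.7959 / 156.1410 = -0.441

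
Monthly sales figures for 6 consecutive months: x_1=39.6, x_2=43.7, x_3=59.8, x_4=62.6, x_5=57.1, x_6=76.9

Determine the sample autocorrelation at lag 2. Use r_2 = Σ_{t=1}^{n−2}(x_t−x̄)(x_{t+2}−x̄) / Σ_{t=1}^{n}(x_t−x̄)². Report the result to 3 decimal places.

Mean x̄ = (39.6 + 43.7 + 59.8 + 62.6 + 57.1 + 76.9)/6 = 56.6167
Deviations from mean: -17.0167, -12.9167, 3.1833, 5.9833, 0.4833, 20.2833
Σ(x_t−x̄)(x_{t+2}−x̄) = (-54.1697) + (-77.2847) + (1.5386) + (121.3619) = -8.5539
Denominator Σ(x_t−x̄)² = 913.9883
r_2 = -8.5539 / 913.9883 = -0.009

-0.009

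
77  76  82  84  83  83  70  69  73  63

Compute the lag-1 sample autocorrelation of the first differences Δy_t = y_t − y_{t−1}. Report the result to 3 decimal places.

First differences Δy: -1, 6, 2, -1, 0, -13, -1, 4, -10
Mean of differences = -1.5556
Numerator Σ(Δy_t−Δȳ)(Δy_{t+1}−Δȳ) = -34.0864
Denominator Σ(Δy_t−Δȳ)² = 306.2222
r_1(Δy) = -34.0864 / 306.2222 = -0.111

-0.111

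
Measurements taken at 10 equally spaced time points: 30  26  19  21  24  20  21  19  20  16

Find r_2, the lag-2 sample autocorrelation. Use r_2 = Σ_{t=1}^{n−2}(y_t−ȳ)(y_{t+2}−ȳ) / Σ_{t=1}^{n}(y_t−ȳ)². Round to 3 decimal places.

Mean ȳ = (30 + 26 + 19 + 21 + 24 + 20 + 21 + 19 + 20 + 16)/10 = 21.6000
Numerator Σ_{t=1}^{8}(y_t−ȳ)(y_{t+2}−ȳ) = -11.5200
Denominator Σ(y_t−ȳ)² = 146.4000
r_2 = -11.5200 / 146.4000 = -0.079

-0.079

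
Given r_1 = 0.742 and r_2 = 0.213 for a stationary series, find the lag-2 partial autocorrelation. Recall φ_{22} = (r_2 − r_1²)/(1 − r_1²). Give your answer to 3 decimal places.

-0.751

φ_{22} = (r_2 − r_1²) / (1 − r_1²)
r_1² = (0.742)² = 0.550564
Numerator = 0.213 − 0.5506 = -0.3376; denominator = 1 − 0.5506 = 0.4494
φ_{22} = -0.3376 / 0.4494 = -0.751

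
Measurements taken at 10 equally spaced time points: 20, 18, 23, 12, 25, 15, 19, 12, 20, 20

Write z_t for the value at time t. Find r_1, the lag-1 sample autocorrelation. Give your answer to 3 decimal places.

-0.662

Mean z̄ = (20 + 18 + 23 + 12 + 25 + 15 + 19 + 12 + 20 + 20)/10 = 18.4000
Numerator Σ_{t=1}^{9}(z_t−z̄)(z_{t+1}−z̄) = -110.1600
Denominator Σ(z_t−z̄)² = 166.4000
r_1 = -110.1600 / 166.4000 = -0.662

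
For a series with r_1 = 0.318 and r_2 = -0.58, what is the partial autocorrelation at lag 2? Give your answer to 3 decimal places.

φ_{22} = (r_2 − r_1²) / (1 − r_1²)
r_1² = (0.318)² = 0.101124
Numerator = -0.58 − 0.1011 = -0.6811; denominator = 1 − 0.1011 = 0.8989
φ_{22} = -0.6811 / 0.8989 = -0.758

-0.758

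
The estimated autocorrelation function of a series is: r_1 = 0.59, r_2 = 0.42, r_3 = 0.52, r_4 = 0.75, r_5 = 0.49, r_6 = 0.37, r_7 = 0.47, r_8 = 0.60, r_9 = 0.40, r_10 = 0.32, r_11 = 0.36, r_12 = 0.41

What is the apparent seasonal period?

The largest autocorrelation is r_4 = 0.75, with a weaker echo at lag 8 (0.60); the remaining lags stay at or below 0.59. The elevated value at lag 1 (0.59), dropping to 0.42 at lag 2, reflects decaying short-term dependence rather than seasonality.
The dominant spike at lag 4 indicates a seasonal period of 4.

4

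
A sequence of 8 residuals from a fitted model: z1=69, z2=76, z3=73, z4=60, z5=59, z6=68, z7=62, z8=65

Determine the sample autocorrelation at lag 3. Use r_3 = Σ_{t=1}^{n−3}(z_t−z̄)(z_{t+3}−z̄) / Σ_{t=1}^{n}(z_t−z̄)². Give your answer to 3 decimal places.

-0.142

Mean z̄ = (69 + 76 + 73 + 60 + 59 + 68 + 62 + 65)/8 = 66.5000
Deviations from mean: 2.5000, 9.5000, 6.5000, -6.5000, -7.5000, 1.5000, -4.5000, -1.5000
Σ(z_t−z̄)(z_{t+3}−z̄) = (-16.2500) + (-71.2500) + (9.7500) + (29.2500) + (11.2500) = -37.2500
Denominator Σ(z_t−z̄)² = 262.0000
r_3 = -37.2500 / 262.0000 = -0.142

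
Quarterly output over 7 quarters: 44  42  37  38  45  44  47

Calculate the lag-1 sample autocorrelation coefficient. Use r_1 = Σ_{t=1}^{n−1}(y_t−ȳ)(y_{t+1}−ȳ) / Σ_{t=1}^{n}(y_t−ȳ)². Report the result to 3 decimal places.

Mean ȳ = (44 + 42 + 37 + 38 + 45 + 44 + 47)/7 = 42.4286
Deviations from mean: 1.5714, -0.4286, -5.4286, -4.4286, 2.5714, 1.5714, 4.5714
Σ(y_t−ȳ)(y_{t+1}−ȳ) = (-0.6735) + (2.3265) + (24.0408) + (-11.3878) + (4.0408) + (7.1837) = 25.5306
Denominator Σ(y_t−ȳ)² = 81.7143
r_1 = 25.5306 / 81.7143 = 0.312

0.312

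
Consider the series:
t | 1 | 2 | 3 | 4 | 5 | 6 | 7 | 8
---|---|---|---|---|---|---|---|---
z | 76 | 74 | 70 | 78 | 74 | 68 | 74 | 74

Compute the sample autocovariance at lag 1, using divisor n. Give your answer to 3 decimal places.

Mean z̄ = (76 + 74 + 70 + 78 + 74 + 68 + 74 + 74)/8 = 73.5000
Deviations: 2.5000, 0.5000, -3.5000, 4.5000, 0.5000, -5.5000, 0.5000, 0.5000
Σ_{t=1}^{7}(z_t−z̄)(z_{t+1}−z̄) = -19.2500
γ_1 = -19.2500 / 8 = -2.406

-2.406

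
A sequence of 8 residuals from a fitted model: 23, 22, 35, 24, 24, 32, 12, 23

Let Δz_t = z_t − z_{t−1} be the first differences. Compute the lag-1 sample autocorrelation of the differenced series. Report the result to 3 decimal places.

First differences Δz: -1, 13, -11, 0, 8, -20, 11
Mean of differences = 0.0000
Numerator Σ(Δz_t−Δz̄)(Δz_{t+1}−Δz̄) = -536.0000
Denominator Σ(Δz_t−Δz̄)² = 876.0000
r_1(Δz) = -536.0000 / 876.0000 = -0.612

-0.612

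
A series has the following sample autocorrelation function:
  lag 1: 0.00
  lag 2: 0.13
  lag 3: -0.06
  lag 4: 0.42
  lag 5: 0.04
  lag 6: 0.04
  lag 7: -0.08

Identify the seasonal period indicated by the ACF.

The largest autocorrelation is r_4 = 0.42; the remaining lags stay at or below 0.13.
The dominant spike at lag 4 indicates a seasonal period of 4.

4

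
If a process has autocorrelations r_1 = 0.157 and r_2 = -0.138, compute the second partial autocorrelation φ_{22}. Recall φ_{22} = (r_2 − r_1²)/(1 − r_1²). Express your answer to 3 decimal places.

φ_{22} = (r_2 − r_1²) / (1 − r_1²)
r_1² = (0.157)² = 0.024649
Numerator = -0.138 − 0.0246 = -0.1626; denominator = 1 − 0.0246 = 0.9754
φ_{22} = -0.1626 / 0.9754 = -0.167

-0.167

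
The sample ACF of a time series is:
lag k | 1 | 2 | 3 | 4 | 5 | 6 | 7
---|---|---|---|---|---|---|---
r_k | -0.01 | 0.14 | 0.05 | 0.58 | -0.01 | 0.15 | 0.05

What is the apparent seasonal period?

4

The largest autocorrelation is r_4 = 0.58; the remaining lags stay at or below 0.15.
The dominant spike at lag 4 indicates a seasonal period of 4.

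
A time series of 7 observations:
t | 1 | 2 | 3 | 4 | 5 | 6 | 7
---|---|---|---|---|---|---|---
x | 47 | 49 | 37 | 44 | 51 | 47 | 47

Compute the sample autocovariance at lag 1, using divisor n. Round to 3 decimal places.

-1.429

Mean x̄ = (47 + 49 + 37 + 44 + 51 + 47 + 47)/7 = 46.0000
Deviations: 1.0000, 3.0000, -9.0000, -2.0000, 5.0000, 1.0000, 1.0000
Σ_{t=1}^{6}(x_t−x̄)(x_{t+1}−x̄) = -10.0000
γ_1 = -10.0000 / 7 = -1.429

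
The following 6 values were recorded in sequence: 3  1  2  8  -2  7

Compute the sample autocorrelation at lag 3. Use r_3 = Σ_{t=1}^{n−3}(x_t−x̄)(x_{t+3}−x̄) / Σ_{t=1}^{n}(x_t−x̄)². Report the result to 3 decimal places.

Mean x̄ = (3 + 1 + 2 + 8 − 2 + 7)/6 = 3.1667
Deviations from mean: -0.1667, -2.1667, -1.1667, 4.8333, -5.1667, 3.8333
Σ(x_t−x̄)(x_{t+3}−x̄) = (-0.8056) + (11.1944) + (-4.4722) = 5.9167
Denominator Σ(x_t−x̄)² = 70.8333
r_3 = 5.9167 / 70.8333 = 0.084

0.084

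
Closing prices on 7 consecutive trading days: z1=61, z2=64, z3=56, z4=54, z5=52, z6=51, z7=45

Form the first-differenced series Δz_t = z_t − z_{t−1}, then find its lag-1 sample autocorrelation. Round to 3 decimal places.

First differences Δz: 3, -8, -2, -2, -1, -6
Mean of differences = -2.6667
Numerator Σ(Δz_t−Δz̄)(Δz_{t+1}−Δz̄) = -37.7778
Denominator Σ(Δz_t−Δz̄)² = 75.3333
r_1(Δz) = -37.7778 / 75.3333 = -0.501

-0.501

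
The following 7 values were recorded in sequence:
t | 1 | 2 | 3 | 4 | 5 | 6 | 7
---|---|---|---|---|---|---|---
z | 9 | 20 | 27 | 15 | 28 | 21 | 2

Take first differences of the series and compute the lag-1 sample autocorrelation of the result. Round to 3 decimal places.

-0.137

First differences Δz: 11, 7, -12, 13, -7, -19
Mean of differences = -1.1667
Numerator Σ(Δz_t−Δz̄)(Δz_{t+1}−Δz̄) = -121.1944
Denominator Σ(Δz_t−Δz̄)² = 884.8333
r_1(Δz) = -121.1944 / 884.8333 = -0.137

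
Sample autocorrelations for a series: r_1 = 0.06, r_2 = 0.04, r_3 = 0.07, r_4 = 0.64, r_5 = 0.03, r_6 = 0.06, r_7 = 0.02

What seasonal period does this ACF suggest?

4

The largest autocorrelation is r_4 = 0.64; the remaining lags stay at or below 0.07.
The dominant spike at lag 4 indicates a seasonal period of 4.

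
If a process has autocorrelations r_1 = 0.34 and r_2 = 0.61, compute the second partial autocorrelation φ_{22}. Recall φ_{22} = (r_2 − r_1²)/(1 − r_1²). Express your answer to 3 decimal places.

φ_{22} = (r_2 − r_1²) / (1 − r_1²)
r_1² = (0.34)² = 0.1156
Numerator = 0.61 − 0.1156 = 0.4944; denominator = 1 − 0.1156 = 0.8844
φ_{22} = 0.4944 / 0.8844 = 0.559

0.559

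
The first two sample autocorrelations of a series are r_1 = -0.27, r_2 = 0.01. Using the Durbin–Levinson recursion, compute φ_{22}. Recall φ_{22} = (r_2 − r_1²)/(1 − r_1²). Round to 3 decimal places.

-0.068

φ_{22} = (r_2 − r_1²) / (1 − r_1²)
r_1² = (-0.27)² = 0.0729
Numerator = 0.01 − 0.0729 = -0.0629; denominator = 1 − 0.0729 = 0.9271
φ_{22} = -0.0629 / 0.9271 = -0.068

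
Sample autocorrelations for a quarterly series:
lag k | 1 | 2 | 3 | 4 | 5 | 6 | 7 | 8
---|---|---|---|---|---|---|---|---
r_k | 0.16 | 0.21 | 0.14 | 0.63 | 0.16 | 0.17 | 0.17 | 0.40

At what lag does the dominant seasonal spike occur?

The largest autocorrelation is r_4 = 0.63, with a weaker echo at lag 8 (0.40); the remaining lags stay at or below 0.21.
The dominant spike at lag 4 indicates a seasonal period of 4.

4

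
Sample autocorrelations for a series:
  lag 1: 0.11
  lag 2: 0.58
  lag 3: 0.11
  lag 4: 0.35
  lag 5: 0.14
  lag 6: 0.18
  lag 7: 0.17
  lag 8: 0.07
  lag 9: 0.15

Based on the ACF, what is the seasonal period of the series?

2

The largest autocorrelation is r_2 = 0.58, with weaker echoes at lags 4 (0.35) and 6 (0.18); the remaining lags stay at or below 0.17.
The dominant spike at lag 2 indicates a seasonal period of 2.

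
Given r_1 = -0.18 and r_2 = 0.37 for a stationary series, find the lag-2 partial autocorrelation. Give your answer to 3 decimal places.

0.349

φ_{22} = (r_2 − r_1²) / (1 − r_1²)
r_1² = (-0.18)² = 0.0324
Numerator = 0.37 − 0.0324 = 0.3376; denominator = 1 − 0.0324 = 0.9676
φ_{22} = 0.3376 / 0.9676 = 0.349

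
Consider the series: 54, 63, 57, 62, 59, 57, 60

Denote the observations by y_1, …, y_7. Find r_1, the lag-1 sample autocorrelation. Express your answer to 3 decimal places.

-0.605

Mean ȳ = (54 + 63 + 57 + 62 + 59 + 57 + 60)/7 = 58.8571
Deviations from mean: -4.8571, 4.1429, -1.8571, 3.1429, 0.1429, -1.8571, 1.1429
Σ(y_t−ȳ)(y_{t+1}−ȳ) = (-20.1224) + (-7.6939) + (-5.8367) + (0.4490) + (-0.2653) + (-2.1224) = -35.5918
Denominator Σ(y_t−ȳ)² = 58.8571
r_1 = -35.5918 / 58.8571 = -0.605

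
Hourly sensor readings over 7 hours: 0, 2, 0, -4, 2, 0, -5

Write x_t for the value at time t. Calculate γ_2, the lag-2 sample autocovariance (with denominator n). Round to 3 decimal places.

Mean x̄ = (0 + 2 + 0 − 4 + 2 + 0 − 5)/7 = -0.7143
Σ_{t=1}^{5}(x_t−x̄)(x_{t+2}−x̄) = -20.4490
γ_2 = -20.4490 / 7 = -2.921

-2.921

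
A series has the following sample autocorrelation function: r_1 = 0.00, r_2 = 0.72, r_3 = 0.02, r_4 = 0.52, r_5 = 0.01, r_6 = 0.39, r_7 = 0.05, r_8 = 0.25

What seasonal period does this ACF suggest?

The largest autocorrelation is r_2 = 0.72, with weaker echoes at lags 4 (0.52), 6 (0.39) and 8 (0.25); the remaining lags stay at or below 0.05.
The dominant spike at lag 2 indicates a seasonal period of 2.

2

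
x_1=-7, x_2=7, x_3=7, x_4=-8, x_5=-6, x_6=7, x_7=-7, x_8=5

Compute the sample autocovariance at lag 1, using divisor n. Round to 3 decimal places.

Mean x̄ = (-7 + 7 + 7 − 8 − 6 + 7 − 7 + 5)/8 = -0.2500
Σ_{t=1}^{7}(x_t−x̄)(x_{t+1}−x̄) = -134.0625
γ_1 = -134.0625 / 8 = -16.758

-16.758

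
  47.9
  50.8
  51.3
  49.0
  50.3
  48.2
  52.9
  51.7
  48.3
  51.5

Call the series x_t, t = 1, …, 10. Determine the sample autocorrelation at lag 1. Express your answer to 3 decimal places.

Mean x̄ = (47.9 + 50.8 + 51.3 + 49.0 + 50.3 + 48.2 + 52.9 + 51.7 + 48.3 + 51.5)/10 = 50.1900
Numerator Σ_{t=1}^{9}(x_t−x̄)(x_{t+1}−x̄) = -9.0211
Denominator Σ(x_t−x̄)² = 27.1490
r_1 = -9.0211 / 27.1490 = -0.332

-0.332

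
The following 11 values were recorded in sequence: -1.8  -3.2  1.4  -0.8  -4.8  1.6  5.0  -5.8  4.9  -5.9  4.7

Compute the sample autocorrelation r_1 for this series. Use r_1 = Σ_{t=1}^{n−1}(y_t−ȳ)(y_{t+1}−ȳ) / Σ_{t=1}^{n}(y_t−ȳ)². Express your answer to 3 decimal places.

-0.631

Mean ȳ = (-1.8 − 3.2 + 1.4 − 0.8 − 4.8 + 1.6 + 5.0 − 5.8 + 4.9 − 5.9 + 4.7)/11 = -0.4273
Numerator Σ_{t=1}^{10}(y_t−ȳ)(y_{t+1}−ȳ) = -113.1698
Denominator Σ(y_t−ȳ)² = 179.2218
r_1 = -113.1698 / 179.2218 = -0.631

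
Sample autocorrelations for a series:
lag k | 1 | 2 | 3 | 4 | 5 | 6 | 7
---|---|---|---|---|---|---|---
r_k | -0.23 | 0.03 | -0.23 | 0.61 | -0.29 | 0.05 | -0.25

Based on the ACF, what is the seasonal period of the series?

The largest autocorrelation is r_4 = 0.61; the remaining lags stay at or below 0.05.
The dominant spike at lag 4 indicates a seasonal period of 4.

4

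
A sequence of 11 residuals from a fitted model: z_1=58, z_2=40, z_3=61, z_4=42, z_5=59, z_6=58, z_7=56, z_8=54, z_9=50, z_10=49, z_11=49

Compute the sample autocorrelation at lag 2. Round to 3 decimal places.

0.417

Mean z̄ = (58 + 40 + 61 + 42 + 59 + 58 + 56 + 54 + 50 + 49 + 49)/11 = 52.3636
Numerator Σ_{t=1}^{9}(z_t−z̄)(z_{t+2}−z̄) = 202.9174
Denominator Σ(z_t−z̄)² = 486.5455
r_2 = 202.9174 / 486.5455 = 0.417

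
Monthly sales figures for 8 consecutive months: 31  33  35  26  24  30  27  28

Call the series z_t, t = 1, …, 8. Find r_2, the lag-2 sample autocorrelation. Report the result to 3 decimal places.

-0.250

Mean z̄ = (31 + 33 + 35 + 26 + 24 + 30 + 27 + 28)/8 = 29.2500
Deviations from mean: 1.7500, 3.7500, 5.7500, -3.2500, -5.2500, 0.7500, -2.2500, -1.2500
Σ(z_t−z̄)(z_{t+2}−z̄) = (10.0625) + (-12.1875) + (-30.1875) + (-2.4375) + (11.8125) + (-0.9375) = -23.8750
Denominator Σ(z_t−z̄)² = 95.5000
r_2 = -23.8750 / 95.5000 = -0.250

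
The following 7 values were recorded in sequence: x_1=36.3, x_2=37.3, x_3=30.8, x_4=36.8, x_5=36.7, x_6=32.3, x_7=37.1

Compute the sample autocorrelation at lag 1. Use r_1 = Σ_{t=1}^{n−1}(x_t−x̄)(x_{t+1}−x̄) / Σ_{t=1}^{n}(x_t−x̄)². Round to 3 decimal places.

Mean x̄ = (36.3 + 37.3 + 30.8 + 36.8 + 36.7 + 32.3 + 37.1)/7 = 35.3286
Deviations from mean: 0.9714, 1.9714, -4.5286, 1.4714, 1.3714, -3.0286, 1.7714
Numerator Σ_{t=1}^{6}(x_t−x̄)(x_{t+1}−x̄) = -21.1765
Denominator Σ(x_t−x̄)² = 41.6943
r_1 = -21.1765 / 41.6943 = -0.508

-0.508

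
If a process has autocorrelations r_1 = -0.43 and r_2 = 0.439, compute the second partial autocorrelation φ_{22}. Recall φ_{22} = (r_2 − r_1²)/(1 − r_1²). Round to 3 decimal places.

φ_{22} = (r_2 − r_1²) / (1 − r_1²)
r_1² = (-0.43)² = 0.1849
Numerator = 0.439 − 0.1849 = 0.2541; denominator = 1 − 0.1849 = 0.8151
φ_{22} = 0.2541 / 0.8151 = 0.312

0.312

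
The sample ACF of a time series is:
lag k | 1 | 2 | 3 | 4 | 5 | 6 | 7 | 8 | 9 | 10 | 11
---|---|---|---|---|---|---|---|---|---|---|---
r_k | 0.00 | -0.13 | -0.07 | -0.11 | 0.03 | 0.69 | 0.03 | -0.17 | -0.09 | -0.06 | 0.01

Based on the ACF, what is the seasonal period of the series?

The largest autocorrelation is r_6 = 0.69; the remaining lags stay at or below 0.03.
The dominant spike at lag 6 indicates a seasonal period of 6.

6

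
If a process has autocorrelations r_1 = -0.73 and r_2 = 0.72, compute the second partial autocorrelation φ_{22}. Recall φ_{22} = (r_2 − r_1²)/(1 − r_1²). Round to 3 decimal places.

0.401

φ_{22} = (r_2 − r_1²) / (1 − r_1²)
r_1² = (-0.73)² = 0.5329
Numerator = 0.72 − 0.5329 = 0.1871; denominator = 1 − 0.5329 = 0.4671
φ_{22} = 0.1871 / 0.4671 = 0.401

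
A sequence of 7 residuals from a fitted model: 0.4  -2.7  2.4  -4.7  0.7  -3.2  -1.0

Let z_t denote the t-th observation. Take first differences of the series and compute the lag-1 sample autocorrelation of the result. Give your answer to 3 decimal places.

-0.891

First differences Δz: -3.1, 5.1, -7.1, 5.4, -3.9, 2.2
Mean of differences = -0.2333
Numerator Σ(Δz_t−Δz̄)(Δz_{t+1}−Δz̄) = -120.1711
Denominator Σ(Δz_t−Δz̄)² = 134.9133
r_1(Δz) = -120.1711 / 134.9133 = -0.891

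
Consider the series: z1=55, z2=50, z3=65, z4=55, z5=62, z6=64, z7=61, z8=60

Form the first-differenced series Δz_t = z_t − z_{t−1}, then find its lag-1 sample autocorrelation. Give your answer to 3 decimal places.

First differences Δz: -5, 15, -10, 7, 2, -3, -1
Mean of differences = 0.7143
Numerator Σ(Δz_t−Δz̄)(Δz_{t+1}−Δz̄) = -292.3673
Denominator Σ(Δz_t−Δz̄)² = 409.4286
r_1(Δz) = -292.3673 / 409.4286 = -0.714

-0.714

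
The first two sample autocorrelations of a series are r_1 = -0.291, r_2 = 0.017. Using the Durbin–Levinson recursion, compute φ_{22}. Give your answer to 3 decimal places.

-0.074

φ_{22} = (r_2 − r_1²) / (1 − r_1²)
r_1² = (-0.291)² = 0.084681
Numerator = 0.017 − 0.0847 = -0.0677; denominator = 1 − 0.0847 = 0.9153
φ_{22} = -0.0677 / 0.9153 = -0.074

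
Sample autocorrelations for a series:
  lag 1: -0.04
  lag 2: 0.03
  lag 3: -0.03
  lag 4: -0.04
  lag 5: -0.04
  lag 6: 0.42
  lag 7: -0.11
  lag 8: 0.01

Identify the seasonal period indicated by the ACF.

The largest autocorrelation is r_6 = 0.42; the remaining lags stay at or below 0.03.
The dominant spike at lag 6 indicates a seasonal period of 6.

6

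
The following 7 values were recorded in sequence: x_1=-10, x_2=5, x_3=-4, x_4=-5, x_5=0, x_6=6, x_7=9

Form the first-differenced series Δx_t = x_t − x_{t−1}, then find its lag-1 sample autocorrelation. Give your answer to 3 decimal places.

First differences Δx: 15, -9, -1, 5, 6, 3
Mean of differences = 3.1667
Numerator Σ(Δx_t−Δx̄)(Δx_{t+1}−Δx̄) = -96.1944
Denominator Σ(Δx_t−Δx̄)² = 316.8333
r_1(Δx) = -96.1944 / 316.8333 = -0.304

-0.304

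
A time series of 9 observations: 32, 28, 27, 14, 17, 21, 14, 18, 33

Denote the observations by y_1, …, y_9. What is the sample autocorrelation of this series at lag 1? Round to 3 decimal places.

0.224

Mean ȳ = (32 + 28 + 27 + 14 + 17 + 21 + 14 + 18 + 33)/9 = 22.6667
Numerator Σ_{t=1}^{8}(y_t−ȳ)(y_{t+1}−ȳ) = 100.5556
Denominator Σ(y_t−ȳ)² = 448.0000
r_1 = 100.5556 / 448.0000 = 0.224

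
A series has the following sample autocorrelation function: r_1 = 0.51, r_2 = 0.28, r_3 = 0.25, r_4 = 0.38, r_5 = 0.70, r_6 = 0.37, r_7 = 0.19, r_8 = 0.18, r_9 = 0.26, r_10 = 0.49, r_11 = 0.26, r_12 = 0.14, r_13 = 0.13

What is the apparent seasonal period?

The largest autocorrelation is r_5 = 0.70; the remaining lags stay at or below 0.51. The elevated value at lag 1 (0.51), dropping to 0.28 at lag 2, reflects decaying short-term dependence rather than seasonality.
The dominant spike at lag 5 indicates a seasonal period of 5.

5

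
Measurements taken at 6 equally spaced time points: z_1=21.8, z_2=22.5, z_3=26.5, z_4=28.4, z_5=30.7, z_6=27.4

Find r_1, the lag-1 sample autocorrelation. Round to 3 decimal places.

0.521

Mean z̄ = (21.8 + 22.5 + 26.5 + 28.4 + 30.7 + 27.4)/6 = 26.2167
Deviations from mean: -4.4167, -3.7167, 0.2833, 2.1833, 4.4833, 1.1833
Σ(z_t−z̄)(z_{t+1}−z̄) = (16.4153) + (-1.0531) + (0.6186) + (9.7886) + (5.3053) = 31.0747
Denominator Σ(z_t−z̄)² = 59.6683
r_1 = 31.0747 / 59.6683 = 0.521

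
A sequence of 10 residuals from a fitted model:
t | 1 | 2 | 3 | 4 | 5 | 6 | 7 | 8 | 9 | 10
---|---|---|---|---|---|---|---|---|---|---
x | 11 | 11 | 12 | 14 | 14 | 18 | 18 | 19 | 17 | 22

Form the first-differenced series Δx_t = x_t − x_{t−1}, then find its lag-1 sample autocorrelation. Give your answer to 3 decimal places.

First differences Δx: 0, 1, 2, 0, 4, 0, 1, -2, 5
Mean of differences = 1.2222
Numerator Σ(Δx_t−Δx̄)(Δx_{t+1}−Δx̄) = -18.8272
Denominator Σ(Δx_t−Δx̄)² = 37.5556
r_1(Δx) = -18.8272 / 37.5556 = -0.501

-0.501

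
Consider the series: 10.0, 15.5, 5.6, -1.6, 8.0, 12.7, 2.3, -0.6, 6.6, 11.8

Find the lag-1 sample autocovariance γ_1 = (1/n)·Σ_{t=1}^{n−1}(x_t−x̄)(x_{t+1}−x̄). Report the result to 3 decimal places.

3.301

Mean x̄ = (10.0 + 15.5 + 5.6 − 1.6 + 8.0 + 12.7 + 2.3 − 0.6 + 6.6 + 11.8)/10 = 7.0300
Σ_{t=1}^{9}(x_t−x̄)(x_{t+1}−x̄) = 33.0141
γ_1 = 33.0141 / 10 = 3.301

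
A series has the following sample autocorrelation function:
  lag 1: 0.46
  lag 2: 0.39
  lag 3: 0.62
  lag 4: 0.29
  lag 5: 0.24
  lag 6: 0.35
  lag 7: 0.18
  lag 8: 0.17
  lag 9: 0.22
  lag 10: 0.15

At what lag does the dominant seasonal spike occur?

3

The largest autocorrelation is r_3 = 0.62; the remaining lags stay at or below 0.46. The elevated value at lag 1 (0.46), dropping to 0.39 at lag 2, reflects decaying short-term dependence rather than seasonality.
The dominant spike at lag 3 indicates a seasonal period of 3.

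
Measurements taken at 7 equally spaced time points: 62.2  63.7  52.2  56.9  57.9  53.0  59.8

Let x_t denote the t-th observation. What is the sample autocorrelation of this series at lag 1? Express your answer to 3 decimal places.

-0.101

Mean x̄ = (62.2 + 63.7 + 52.2 + 56.9 + 57.9 + 53.0 + 59.8)/7 = 57.9571
Deviations from mean: 4.2429, 5.7429, -5.7571, -1.0571, -0.0571, -4.9571, 1.8429
Numerator Σ_{t=1}^{6}(x_t−x̄)(x_{t+1}−x̄) = -11.4018
Denominator Σ(x_t−x̄)² = 113.2171
r_1 = -11.4018 / 113.2171 = -0.101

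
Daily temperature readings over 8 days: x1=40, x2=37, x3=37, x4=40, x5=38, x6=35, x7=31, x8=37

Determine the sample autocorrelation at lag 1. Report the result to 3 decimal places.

0.212

Mean x̄ = (40 + 37 + 37 + 40 + 38 + 35 + 31 + 37)/8 = 36.8750
Deviations from mean: 3.1250, 0.1250, 0.1250, 3.1250, 1.1250, -1.8750, -5.8750, 0.1250
Numerator Σ_{t=1}^{7}(x_t−x̄)(x_{t+1}−x̄) = 12.4844
Denominator Σ(x_t−x̄)² = 58.8750
r_1 = 12.4844 / 58.8750 = 0.212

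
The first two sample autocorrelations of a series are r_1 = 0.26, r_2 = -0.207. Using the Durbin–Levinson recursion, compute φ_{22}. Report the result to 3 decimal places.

φ_{22} = (r_2 − r_1²) / (1 − r_1²)
r_1² = (0.26)² = 0.0676
Numerator = -0.207 − 0.0676 = -0.2746; denominator = 1 − 0.0676 = 0.9324
φ_{22} = -0.2746 / 0.9324 = -0.295

-0.295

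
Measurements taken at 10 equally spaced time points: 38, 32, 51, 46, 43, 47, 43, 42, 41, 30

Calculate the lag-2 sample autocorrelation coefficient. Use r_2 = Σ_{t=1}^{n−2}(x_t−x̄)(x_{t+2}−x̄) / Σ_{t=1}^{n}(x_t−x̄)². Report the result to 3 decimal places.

Mean x̄ = (38 + 32 + 51 + 46 + 43 + 47 + 43 + 42 + 41 + 30)/10 = 41.3000
Numerator Σ_{t=1}^{8}(x_t−x̄)(x_{t+2}−x̄) = -33.9800
Denominator Σ(x_t−x̄)² = 380.1000
r_2 = -33.9800 / 380.1000 = -0.089

-0.089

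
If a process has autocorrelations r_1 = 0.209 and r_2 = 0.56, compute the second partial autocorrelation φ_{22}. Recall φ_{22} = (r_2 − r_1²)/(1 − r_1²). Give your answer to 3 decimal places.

φ_{22} = (r_2 − r_1²) / (1 − r_1²)
r_1² = (0.209)² = 0.043681
Numerator = 0.56 − 0.0437 = 0.5163; denominator = 1 − 0.0437 = 0.9563
φ_{22} = 0.5163 / 0.9563 = 0.540

0.540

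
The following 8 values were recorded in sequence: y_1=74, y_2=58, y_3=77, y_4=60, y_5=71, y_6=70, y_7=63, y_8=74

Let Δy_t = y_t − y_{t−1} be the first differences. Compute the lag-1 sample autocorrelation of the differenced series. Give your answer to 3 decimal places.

-0.747

First differences Δy: -16, 19, -17, 11, -1, -7, 11
Mean of differences = 0.0000
Numerator Σ(Δy_t−Δȳ)(Δy_{t+1}−Δȳ) = -895.0000
Denominator Σ(Δy_t−Δȳ)² = 1198.0000
r_1(Δy) = -895.0000 / 1198.0000 = -0.747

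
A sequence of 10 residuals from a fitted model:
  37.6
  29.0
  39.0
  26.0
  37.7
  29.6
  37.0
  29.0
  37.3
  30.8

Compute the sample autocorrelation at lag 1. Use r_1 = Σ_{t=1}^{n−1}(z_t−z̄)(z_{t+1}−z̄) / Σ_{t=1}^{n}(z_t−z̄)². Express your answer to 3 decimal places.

-0.903

Mean z̄ = (37.6 + 29.0 + 39.0 + 26.0 + 37.7 + 29.6 + 37.0 + 29.0 + 37.3 + 30.8)/10 = 33.3000
Numerator Σ_{t=1}^{9}(z_t−z̄)(z_{t+1}−z̄) = -189.8100
Denominator Σ(z_t−z̄)² = 210.2400
r_1 = -189.8100 / 210.2400 = -0.903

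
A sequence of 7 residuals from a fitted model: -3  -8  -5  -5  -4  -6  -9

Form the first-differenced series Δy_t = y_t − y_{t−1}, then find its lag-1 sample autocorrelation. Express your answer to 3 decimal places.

-0.238

First differences Δy: -5, 3, 0, 1, -2, -3
Mean of differences = -1.0000
Numerator Σ(Δy_t−Δȳ)(Δy_{t+1}−Δȳ) = -10.0000
Denominator Σ(Δy_t−Δȳ)² = 42.0000
r_1(Δy) = -10.0000 / 42.0000 = -0.238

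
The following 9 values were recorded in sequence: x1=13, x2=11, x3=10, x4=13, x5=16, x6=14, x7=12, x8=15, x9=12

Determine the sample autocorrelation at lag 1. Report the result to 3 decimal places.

0.138

Mean x̄ = (13 + 11 + 10 + 13 + 16 + 14 + 12 + 15 + 12)/9 = 12.8889
Numerator Σ_{t=1}^{8}(x_t−x̄)(x_{t+1}−x̄) = 3.9877
Denominator Σ(x_t−x̄)² = 28.8889
r_1 = 3.9877 / 28.8889 = 0.138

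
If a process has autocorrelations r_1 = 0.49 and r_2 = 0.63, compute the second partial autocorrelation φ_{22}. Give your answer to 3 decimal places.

φ_{22} = (r_2 − r_1²) / (1 − r_1²)
r_1² = (0.49)² = 0.2401
Numerator = 0.63 − 0.2401 = 0.3899; denominator = 1 − 0.2401 = 0.7599
φ_{22} = 0.3899 / 0.7599 = 0.513

0.513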